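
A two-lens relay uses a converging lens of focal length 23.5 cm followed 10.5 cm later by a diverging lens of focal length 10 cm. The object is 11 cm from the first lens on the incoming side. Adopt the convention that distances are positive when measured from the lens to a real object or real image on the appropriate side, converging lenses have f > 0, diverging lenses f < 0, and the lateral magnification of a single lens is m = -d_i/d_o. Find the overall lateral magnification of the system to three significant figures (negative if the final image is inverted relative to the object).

0.457

Lens 1: 1/d_i1 = 1/f_1 - 1/d_o1 = 1/23.5 - 1/11 = -0.04836 cm^-1, so d_i1 = -20.680 cm.
m_1 = -(-20.680)/11 = 1.8800.
The intermediate image is virtual, 20.680 cm to the left of lens 1, so d_o2 = L - d_i1 = 10.5 - (-20.680) = 31.180 cm.
Lens 2: 1/d_i2 = 1/f_2 - 1/d_o2 = 1/(-10) - 1/(31.180) = -0.13207 cm^-1, so d_i2 = -7.572 cm.
m_2 = -(-7.572)/(31.180) = 0.2428.
Total m = m_1 x m_2 = (1.8800)(0.2428) = 0.4565.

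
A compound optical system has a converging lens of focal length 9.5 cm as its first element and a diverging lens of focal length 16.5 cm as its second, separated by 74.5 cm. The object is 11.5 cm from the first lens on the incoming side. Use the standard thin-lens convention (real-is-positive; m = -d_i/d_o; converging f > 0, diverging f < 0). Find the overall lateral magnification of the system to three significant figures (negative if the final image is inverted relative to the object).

Applying the thin-lens equation to the first lens, 1/9.5 = 1/11.5 + 1/d_i1, which gives d_i1 = 54.625 cm.
Its lateral magnification is m_1 = -d_i1/d_o1 = -(54.625)/11.5 = -4.7500.
Object distance for lens 2: d_o2 = 74.5 - 54.625 = 19.875 cm.
Applying the thin-lens equation again with f_2 = -16.5 cm and d_o2 = 19.875 cm gives d_i2 = -9.015 cm.
m_2 = -(-9.015)/(19.875) = 0.4536.
Total m = m_1 x m_2 = (-4.7500)(0.4536) = -2.1546.

-2.15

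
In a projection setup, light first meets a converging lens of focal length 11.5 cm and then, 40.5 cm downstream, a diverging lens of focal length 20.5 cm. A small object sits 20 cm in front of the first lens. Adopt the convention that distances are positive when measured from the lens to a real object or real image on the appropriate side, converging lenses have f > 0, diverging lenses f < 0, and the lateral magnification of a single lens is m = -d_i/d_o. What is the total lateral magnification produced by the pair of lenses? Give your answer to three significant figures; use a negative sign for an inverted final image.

First lens: d_i1 = 1/(1/11.5 - 1/20) = 27.059 cm.
m_1 = -(27.059)/20 = -1.3529.
That image sits 13.441 cm in front of the second lens, so d_o2 = 13.441 cm.
Second lens: d_i2 = 1/(1/(-20.5) - 1/(13.441)) = -8.118 cm.
m_2 = -(-8.118)/(13.441) = 0.6040.
The system's lateral magnification is m_1 m_2 = (-1.3529)(0.6040) = -0.8172.

-0.817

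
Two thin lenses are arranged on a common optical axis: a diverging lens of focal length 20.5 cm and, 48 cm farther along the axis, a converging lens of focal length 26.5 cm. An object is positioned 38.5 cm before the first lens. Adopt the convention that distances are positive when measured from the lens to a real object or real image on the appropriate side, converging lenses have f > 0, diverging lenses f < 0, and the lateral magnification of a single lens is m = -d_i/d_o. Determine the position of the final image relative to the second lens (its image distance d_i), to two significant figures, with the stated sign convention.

Applying the thin-lens equation to the first lens, 1/(-20.5) = 1/38.5 + 1/d_i1, which gives d_i1 = -13.377 cm.
The intermediate image is virtual, 13.377 cm to the left of lens 1, so d_o2 = L - d_i1 = 48 - (-13.377) = 61.377 cm.
Applying the thin-lens equation again with f_2 = 26.5 cm and d_o2 = 61.377 cm gives d_i2 = 46.635 cm.

47 cm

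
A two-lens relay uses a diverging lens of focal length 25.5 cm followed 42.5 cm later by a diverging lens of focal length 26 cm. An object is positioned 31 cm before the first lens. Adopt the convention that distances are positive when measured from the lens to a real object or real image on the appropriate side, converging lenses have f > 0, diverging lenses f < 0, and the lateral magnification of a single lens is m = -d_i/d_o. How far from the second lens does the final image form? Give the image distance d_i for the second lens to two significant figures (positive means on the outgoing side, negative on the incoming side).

First lens: d_i1 = 1/(1/(-25.5) - 1/31) = -13.991 cm.
With d_i1 < 0 the first image is virtual and lies on the object side; the object distance for lens 2 is d_o2 = 42.5 - (-13.991) = 56.491 cm.
Second lens: d_i2 = 1/(1/(-26) - 1/(56.491)) = -17.805 cm.

-18 cm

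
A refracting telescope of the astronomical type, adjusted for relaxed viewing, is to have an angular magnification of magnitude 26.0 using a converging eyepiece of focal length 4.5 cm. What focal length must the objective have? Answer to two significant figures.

120 cm

|M| = f_obj/|f_eye|, so f_obj = |M| x |f_eye| = 26.0 x 4.5 = 117.000 cm.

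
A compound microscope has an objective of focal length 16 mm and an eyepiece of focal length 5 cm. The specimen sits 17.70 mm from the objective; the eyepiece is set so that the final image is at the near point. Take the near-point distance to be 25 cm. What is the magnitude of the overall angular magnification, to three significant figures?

56.5

Convert to cm: f_obj = 16 mm = 1.6 cm; d_o = 17.70 mm = 1.77 cm.
Objective: 1/d_i = 1/f_obj - 1/d_o = 1/1.6 - 1/1.77 = 0.06003 cm^-1, so d_i = 16.659 cm.
m_obj = -d_i/d_o = -16.659/1.77 = -9.412.
Eyepiece angular magnification (image at near point): M_eye = 1 + D/f_e = 1 + 25/5 = 6.000.
Overall M = m_obj x M_eye = (-9.412)(6.000) = -56.47.
|M| = 56.47.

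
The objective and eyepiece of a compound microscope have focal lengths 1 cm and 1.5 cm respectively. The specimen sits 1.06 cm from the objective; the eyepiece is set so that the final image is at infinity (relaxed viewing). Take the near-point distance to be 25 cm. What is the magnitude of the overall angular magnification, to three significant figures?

278

Objective: 1/d_i = 1/f_obj - 1/d_o = 1/1 - 1/1.06 = 0.05660 cm^-1, so d_i = 17.667 cm.
m_obj = -d_i/d_o = -17.667/1.06 = -16.667.
Eyepiece angular magnification (image at infinity): M_eye = D/f_e = 25/1.5 = 16.667.
Overall M = m_obj x M_eye = (-16.667)(16.667) = -277.78.
|M| = 277.78.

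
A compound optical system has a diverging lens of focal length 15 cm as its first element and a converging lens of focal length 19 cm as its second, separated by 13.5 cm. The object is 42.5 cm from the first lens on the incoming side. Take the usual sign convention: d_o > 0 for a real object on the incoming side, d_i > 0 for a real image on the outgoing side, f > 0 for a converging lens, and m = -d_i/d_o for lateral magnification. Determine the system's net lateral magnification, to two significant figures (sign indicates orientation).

-0.89

First lens: d_i1 = 1/(1/(-15) - 1/42.5) = -11.087 cm.
m_1 = -(-11.087)/42.5 = 0.2609.
With d_i1 < 0 the first image is virtual and lies on the object side; the object distance for lens 2 is d_o2 = 13.5 - (-11.087) = 24.587 cm.
Second lens: d_i2 = 1/(1/19 - 1/(24.587)) = 83.615 cm.
m_2 = -(83.615)/(24.587) = -3.4008.
Total m = m_1 x m_2 = (0.2609)(-3.4008) = -0.8872.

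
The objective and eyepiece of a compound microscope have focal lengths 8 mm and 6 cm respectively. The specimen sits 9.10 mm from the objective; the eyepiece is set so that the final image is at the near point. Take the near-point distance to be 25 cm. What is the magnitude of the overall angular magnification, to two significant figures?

Convert to cm: f_obj = 8 mm = 0.8 cm; d_o = 9.10 mm = 0.91 cm.
Objective: 1/d_i = 1/f_obj - 1/d_o = 1/0.8 - 1/0.91 = 0.15110 cm^-1, so d_i = 6.618 cm.
m_obj = -d_i/d_o = -6.618/0.91 = -7.273.
Eyepiece angular magnification (image at near point): M_eye = 1 + D/f_e = 1 + 25/6 = 5.167.
Overall M = m_obj x M_eye = (-7.273)(5.167) = -37.58.
|M| = 37.58.

38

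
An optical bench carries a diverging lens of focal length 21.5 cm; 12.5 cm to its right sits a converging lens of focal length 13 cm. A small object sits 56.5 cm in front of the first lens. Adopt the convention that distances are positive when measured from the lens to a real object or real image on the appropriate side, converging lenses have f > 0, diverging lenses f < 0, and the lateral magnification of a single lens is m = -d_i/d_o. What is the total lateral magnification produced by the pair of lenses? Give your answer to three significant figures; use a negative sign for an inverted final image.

-0.238

Applying the thin-lens equation to the first lens, 1/(-21.5) = 1/56.5 + 1/d_i1, which gives d_i1 = -15.574 cm.
Its lateral magnification is m_1 = -d_i1/d_o1 = -(-15.574)/56.5 = 0.2756.
The intermediate image is virtual, 15.574 cm to the left of lens 1, so d_o2 = L - d_i1 = 12.5 - (-15.574) = 28.074 cm.
Applying the thin-lens equation again with f_2 = 13 cm and d_o2 = 28.074 cm gives d_i2 = 24.212 cm.
m_2 = -(24.212)/(28.074) = -0.8624.
Overall magnification: m = m_1 m_2 = -0.2377.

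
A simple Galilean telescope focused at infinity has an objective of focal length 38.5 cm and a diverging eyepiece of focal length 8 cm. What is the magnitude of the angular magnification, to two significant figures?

4.8

|M| = f_obj/|f_eye| = 38.5/8 = 4.812.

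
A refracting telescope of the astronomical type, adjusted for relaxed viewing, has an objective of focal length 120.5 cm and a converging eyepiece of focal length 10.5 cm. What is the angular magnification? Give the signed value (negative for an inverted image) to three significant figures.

-11.5

M = -f_obj/f_eye = -120.5/(10.5) = -11.476.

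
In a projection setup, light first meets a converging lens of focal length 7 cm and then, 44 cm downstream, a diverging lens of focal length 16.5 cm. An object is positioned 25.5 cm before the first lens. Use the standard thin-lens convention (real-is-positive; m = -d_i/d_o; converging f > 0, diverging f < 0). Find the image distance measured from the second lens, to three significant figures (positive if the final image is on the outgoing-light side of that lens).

-11.1 cm

Lens 1: 1/d_i1 = 1/f_1 - 1/d_o1 = 1/7 - 1/25.5 = 0.10364 cm^-1, so d_i1 = 9.649 cm.
Object distance for lens 2: d_o2 = 44 - 9.649 = 34.351 cm.
Lens 2: 1/d_i2 = 1/f_2 - 1/d_o2 = 1/(-16.5) - 1/(34.351) = -0.08972 cm^-1, so d_i2 = -11.146 cm.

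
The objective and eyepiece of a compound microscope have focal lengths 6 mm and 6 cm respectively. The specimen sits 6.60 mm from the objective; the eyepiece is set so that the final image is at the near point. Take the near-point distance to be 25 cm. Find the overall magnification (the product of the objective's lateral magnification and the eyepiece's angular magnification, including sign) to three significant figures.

-51.7

Convert to cm: f_obj = 6 mm = 0.6 cm; d_o = 6.60 mm = 0.66 cm.
Objective: 1/d_i = 1/f_obj - 1/d_o = 1/0.6 - 1/0.66 = 0.15152 cm^-1, so d_i = 6.600 cm.
m_obj = -d_i/d_o = -6.600/0.66 = -10.000.
Eyepiece angular magnification (image at near point): M_eye = 1 + D/f_e = 1 + 25/6 = 5.167.
Overall M = m_obj x M_eye = (-10.000)(5.167) = -51.67.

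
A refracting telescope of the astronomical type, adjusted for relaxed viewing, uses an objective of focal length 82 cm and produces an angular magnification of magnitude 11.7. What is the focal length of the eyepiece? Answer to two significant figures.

7.0 cm

|M| = f_obj/f_eye, so f_eye = f_obj/|M| = 82/11.7 = 7.009 cm.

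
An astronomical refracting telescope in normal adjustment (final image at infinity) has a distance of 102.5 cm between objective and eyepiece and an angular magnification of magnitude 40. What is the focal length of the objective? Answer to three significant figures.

100 cm

In normal adjustment the tube length equals f_obj + f_eye and |M| = f_obj/f_eye.
So f_obj = 40 f_eye and 40 f_eye + f_eye = 102.5 cm, giving f_eye = 102.5/41 = 2.500 cm and f_obj = 100.000 cm.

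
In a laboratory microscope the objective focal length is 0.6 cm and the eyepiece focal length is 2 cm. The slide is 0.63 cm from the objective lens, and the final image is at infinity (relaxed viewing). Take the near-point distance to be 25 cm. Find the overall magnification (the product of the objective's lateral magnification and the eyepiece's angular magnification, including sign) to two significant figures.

-250

Objective: 1/d_i = 1/f_obj - 1/d_o = 1/0.6 - 1/0.63 = 0.07937 cm^-1, so d_i = 12.600 cm.
m_obj = -d_i/d_o = -12.600/0.63 = -20.000.
Eyepiece angular magnification (image at infinity): M_eye = D/f_e = 25/2 = 12.500.
Overall M = m_obj x M_eye = (-20.000)(12.500) = -250.00.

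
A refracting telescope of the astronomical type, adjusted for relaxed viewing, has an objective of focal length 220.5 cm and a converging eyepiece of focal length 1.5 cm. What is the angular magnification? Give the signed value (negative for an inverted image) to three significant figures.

M = -f_obj/f_eye = -220.5/(1.5) = -147.000.

-147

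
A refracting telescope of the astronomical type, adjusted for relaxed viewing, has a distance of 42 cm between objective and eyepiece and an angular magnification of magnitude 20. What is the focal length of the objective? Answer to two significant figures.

In normal adjustment the tube length equals f_obj + f_eye and |M| = f_obj/f_eye.
So f_obj = 20 f_eye and 20 f_eye + f_eye = 42 cm, giving f_eye = 42/21 = 2.000 cm and f_obj = 40.000 cm.

40 cm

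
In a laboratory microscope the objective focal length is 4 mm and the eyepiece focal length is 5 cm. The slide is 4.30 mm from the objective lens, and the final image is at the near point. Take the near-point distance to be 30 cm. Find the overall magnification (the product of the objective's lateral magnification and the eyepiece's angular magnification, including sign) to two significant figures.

-93

Convert to cm: f_obj = 4 mm = 0.4 cm; d_o = 4.30 mm = 0.43 cm.
Objective: 1/d_i = 1/f_obj - 1/d_o = 1/0.4 - 1/0.43 = 0.17442 cm^-1, so d_i = 5.733 cm.
m_obj = -d_i/d_o = -5.733/0.43 = -13.333.
Eyepiece angular magnification (image at near point): M_eye = 1 + D/f_e = 1 + 30/5 = 7.000.
Overall M = m_obj x M_eye = (-13.333)(7.000) = -93.33.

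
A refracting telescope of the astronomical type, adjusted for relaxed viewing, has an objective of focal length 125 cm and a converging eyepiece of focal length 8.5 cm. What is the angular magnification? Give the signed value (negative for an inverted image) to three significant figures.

-14.7

M = -f_obj/f_eye = -125/(8.5) = -14.706.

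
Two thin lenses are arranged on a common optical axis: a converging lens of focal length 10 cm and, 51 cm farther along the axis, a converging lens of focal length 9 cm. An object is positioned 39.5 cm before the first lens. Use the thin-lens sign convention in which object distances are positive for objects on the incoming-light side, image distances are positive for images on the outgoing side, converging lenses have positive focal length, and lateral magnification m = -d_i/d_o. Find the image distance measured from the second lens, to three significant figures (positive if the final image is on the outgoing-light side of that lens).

Applying the thin-lens equation to the first lens, 1/10 = 1/39.5 + 1/d_i1, which gives d_i1 = 13.390 cm.
That image sits 37.610 cm in front of the second lens, so d_o2 = 37.610 cm.
Applying the thin-lens equation again with f_2 = 9 cm and d_o2 = 37.610 cm gives d_i2 = 11.831 cm.

11.8 cm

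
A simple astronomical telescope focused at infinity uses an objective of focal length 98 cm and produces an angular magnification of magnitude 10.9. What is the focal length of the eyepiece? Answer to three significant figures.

|M| = f_obj/f_eye, so f_eye = f_obj/|M| = 98/10.9 = 8.991 cm.

8.99 cm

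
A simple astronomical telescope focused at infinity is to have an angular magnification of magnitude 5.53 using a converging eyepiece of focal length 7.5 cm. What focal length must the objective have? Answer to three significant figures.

|M| = f_obj/|f_eye|, so f_obj = |M| x |f_eye| = 5.53 x 7.5 = 41.475 cm.

41.5 cm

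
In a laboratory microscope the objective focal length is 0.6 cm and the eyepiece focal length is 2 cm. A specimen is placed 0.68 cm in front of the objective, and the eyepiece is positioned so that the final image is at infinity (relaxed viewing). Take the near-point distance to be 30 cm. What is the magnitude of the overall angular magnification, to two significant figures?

110

Objective: 1/d_i = 1/f_obj - 1/d_o = 1/0.6 - 1/0.68 = 0.19608 cm^-1, so d_i = 5.100 cm.
m_obj = -d_i/d_o = -5.100/0.68 = -7.500.
Eyepiece angular magnification (image at infinity): M_eye = D/f_e = 30/2 = 15.000.
Overall M = m_obj x M_eye = (-7.500)(15.000) = -112.50.
|M| = 112.50.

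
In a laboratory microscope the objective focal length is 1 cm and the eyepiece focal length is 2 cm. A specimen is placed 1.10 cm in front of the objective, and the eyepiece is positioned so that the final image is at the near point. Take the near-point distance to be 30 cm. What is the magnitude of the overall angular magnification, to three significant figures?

Objective: 1/d_i = 1/f_obj - 1/d_o = 1/1 - 1/1.10 = 0.09091 cm^-1, so d_i = 11.000 cm.
m_obj = -d_i/d_o = -11.000/1.10 = -10.000.
Eyepiece angular magnification (image at near point): M_eye = 1 + D/f_e = 1 + 30/2 = 16.000.
Overall M = m_obj x M_eye = (-10.000)(16.000) = -160.00.
|M| = 160.00.

160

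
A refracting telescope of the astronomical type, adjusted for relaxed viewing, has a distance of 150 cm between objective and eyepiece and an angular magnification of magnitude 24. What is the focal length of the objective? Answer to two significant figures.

140 cm

In normal adjustment the tube length equals f_obj + f_eye and |M| = f_obj/f_eye.
So f_obj = 24 f_eye and 24 f_eye + f_eye = 150 cm, giving f_eye = 150/25 = 6.000 cm and f_obj = 144.000 cm.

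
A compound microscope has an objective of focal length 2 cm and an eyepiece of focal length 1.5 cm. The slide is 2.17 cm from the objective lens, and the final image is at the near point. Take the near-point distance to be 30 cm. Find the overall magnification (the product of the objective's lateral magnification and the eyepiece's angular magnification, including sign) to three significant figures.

Objective: 1/d_i = 1/f_obj - 1/d_o = 1/2 - 1/2.17 = 0.03917 cm^-1, so d_i = 25.529 cm.
m_obj = -d_i/d_o = -25.529/2.17 = -11.765.
Eyepiece angular magnification (image at near point): M_eye = 1 + D/f_e = 1 + 30/1.5 = 21.000.
Overall M = m_obj x M_eye = (-11.765)(21.000) = -247.06.

-247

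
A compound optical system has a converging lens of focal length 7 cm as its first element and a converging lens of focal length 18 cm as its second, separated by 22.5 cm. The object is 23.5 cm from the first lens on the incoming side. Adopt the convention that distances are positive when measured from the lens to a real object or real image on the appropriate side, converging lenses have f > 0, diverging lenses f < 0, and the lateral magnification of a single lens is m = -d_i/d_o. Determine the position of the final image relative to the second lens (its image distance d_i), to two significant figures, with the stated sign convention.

-41 cm

Applying the thin-lens equation to the first lens, 1/7 = 1/23.5 + 1/d_i1, which gives d_i1 = 9.970 cm.
That image sits 12.530 cm in front of the second lens, so d_o2 = 12.530 cm.
Applying the thin-lens equation again with f_2 = 18 cm and d_o2 = 12.530 cm gives d_i2 = -41.235 cm.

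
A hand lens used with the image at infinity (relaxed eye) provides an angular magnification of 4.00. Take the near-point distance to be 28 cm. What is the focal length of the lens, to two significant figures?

For the image at infinity, M = D/f.
f = D/M = 28/4.0 = 7.000 cm.

7.0 cm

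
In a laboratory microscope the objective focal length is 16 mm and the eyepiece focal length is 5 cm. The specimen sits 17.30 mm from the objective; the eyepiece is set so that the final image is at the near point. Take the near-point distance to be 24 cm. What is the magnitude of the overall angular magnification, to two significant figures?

Convert to cm: f_obj = 16 mm = 1.6 cm; d_o = 17.30 mm = 1.73 cm.
Objective: 1/d_i = 1/f_obj - 1/d_o = 1/1.6 - 1/1.73 = 0.04697 cm^-1, so d_i = 21.292 cm.
m_obj = -d_i/d_o = -21.292/1.73 = -12.308.
Eyepiece angular magnification (image at near point): M_eye = 1 + D/f_e = 1 + 24/5 = 5.800.
Overall M = m_obj x M_eye = (-12.308)(5.800) = -71.38.
|M| = 71.38.

71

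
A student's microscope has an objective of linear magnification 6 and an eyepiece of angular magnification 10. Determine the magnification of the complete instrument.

60

The overall magnification of a compound microscope is the product of the objective and eyepiece magnifications:
M = M_obj x M_eye = 6 x 10 = 60.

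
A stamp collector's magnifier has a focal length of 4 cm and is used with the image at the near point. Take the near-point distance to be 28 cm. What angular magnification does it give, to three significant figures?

8.00

M = 1 + D/f = 1 + 28/4 = 8.000.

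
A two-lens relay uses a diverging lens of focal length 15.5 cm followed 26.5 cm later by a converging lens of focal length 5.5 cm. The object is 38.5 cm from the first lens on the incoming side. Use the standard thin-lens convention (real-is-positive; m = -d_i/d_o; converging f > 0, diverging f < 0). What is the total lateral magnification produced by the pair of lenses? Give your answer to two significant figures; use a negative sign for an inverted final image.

-0.049

Lens 1: 1/d_i1 = 1/f_1 - 1/d_o1 = 1/(-15.5) - 1/38.5 = -0.09049 cm^-1, so d_i1 = -11.051 cm.
m_1 = -(-11.051)/38.5 = 0.2870.
With d_i1 < 0 the first image is virtual and lies on the object side; the object distance for lens 2 is d_o2 = 26.5 - (-11.051) = 37.551 cm.
Lens 2: 1/d_i2 = 1/f_2 - 1/d_o2 = 1/5.5 - 1/(37.551) = 0.15519 cm^-1, so d_i2 = 6.444 cm.
m_2 = -(6.444)/(37.551) = -0.1716.
Overall magnification: m = m_1 m_2 = -0.0493.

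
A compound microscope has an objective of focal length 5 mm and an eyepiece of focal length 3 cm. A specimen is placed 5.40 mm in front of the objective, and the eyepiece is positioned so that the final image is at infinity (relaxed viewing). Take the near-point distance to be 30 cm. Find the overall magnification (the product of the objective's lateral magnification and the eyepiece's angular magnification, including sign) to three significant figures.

-125

Convert to cm: f_obj = 5 mm = 0.5 cm; d_o = 5.40 mm = 0.54 cm.
Objective: 1/d_i = 1/f_obj - 1/d_o = 1/0.5 - 1/0.54 = 0.14815 cm^-1, so d_i = 6.750 cm.
m_obj = -d_i/d_o = -6.750/0.54 = -12.500.
Eyepiece angular magnification (image at infinity): M_eye = D/f_e = 30/3 = 10.000.
Overall M = m_obj x M_eye = (-12.500)(10.000) = -125.00.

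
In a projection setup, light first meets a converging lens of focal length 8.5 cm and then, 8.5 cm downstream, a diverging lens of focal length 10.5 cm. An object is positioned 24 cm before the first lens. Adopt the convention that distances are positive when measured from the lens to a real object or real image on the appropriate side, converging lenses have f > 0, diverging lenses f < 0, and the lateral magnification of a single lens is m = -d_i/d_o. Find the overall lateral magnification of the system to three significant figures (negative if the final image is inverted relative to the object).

Applying the thin-lens equation to the first lens, 1/8.5 = 1/24 + 1/d_i1, which gives d_i1 = 13.161 cm.
Its lateral magnification is m_1 = -d_i1/d_o1 = -(13.161)/24 = -0.5484.
Since 13.161 cm > 8.5 cm, the first image lies past the second lens and serves as a virtual object: d_o2 = L - d_i1 = -4.661 cm.
Applying the thin-lens equation again with f_2 = -10.5 cm and d_o2 = -4.661 cm gives d_i2 = 8.383 cm.
m_2 = -(8.383)/(-4.661) = 1.7983.
Overall magnification: m = m_1 m_2 = -0.9862.

-0.986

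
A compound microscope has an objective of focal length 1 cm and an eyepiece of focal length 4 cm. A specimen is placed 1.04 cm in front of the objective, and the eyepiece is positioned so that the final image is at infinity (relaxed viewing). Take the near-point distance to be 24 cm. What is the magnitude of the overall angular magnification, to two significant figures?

Objective: 1/d_i = 1/f_obj - 1/d_o = 1/1 - 1/1.04 = 0.03846 cm^-1, so d_i = 26.000 cm.
m_obj = -d_i/d_o = -26.000/1.04 = -25.000.
Eyepiece angular magnification (image at infinity): M_eye = D/f_e = 24/4 = 6.000.
Overall M = m_obj x M_eye = (-25.000)(6.000) = -150.00.
|M| = 150.00.

150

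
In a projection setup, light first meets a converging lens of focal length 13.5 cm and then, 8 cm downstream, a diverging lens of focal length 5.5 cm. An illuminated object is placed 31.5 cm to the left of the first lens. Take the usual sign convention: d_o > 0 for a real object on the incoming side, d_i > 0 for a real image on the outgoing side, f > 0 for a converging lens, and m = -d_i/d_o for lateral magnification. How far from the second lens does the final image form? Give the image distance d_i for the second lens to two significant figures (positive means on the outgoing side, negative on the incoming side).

-8.5 cm

Applying the thin-lens equation to the first lens, 1/13.5 = 1/31.5 + 1/d_i1, which gives d_i1 = 23.625 cm.
This image would form 23.625 cm past lens 1, i.e. 15.625 cm beyond lens 2, so it is a virtual object for lens 2: d_o2 = 8 - 23.625 = -15.625 cm.
Applying the thin-lens equation again with f_2 = -5.5 cm and d_o2 = -15.625 cm gives d_i2 = -8.488 cm.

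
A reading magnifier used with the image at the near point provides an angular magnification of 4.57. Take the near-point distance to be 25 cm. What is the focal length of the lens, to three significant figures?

For the image at the near point, M = 1 + D/f.
f = D/(M - 1) = 25/(4.57 - 1) = 7.003 cm.

7.00 cm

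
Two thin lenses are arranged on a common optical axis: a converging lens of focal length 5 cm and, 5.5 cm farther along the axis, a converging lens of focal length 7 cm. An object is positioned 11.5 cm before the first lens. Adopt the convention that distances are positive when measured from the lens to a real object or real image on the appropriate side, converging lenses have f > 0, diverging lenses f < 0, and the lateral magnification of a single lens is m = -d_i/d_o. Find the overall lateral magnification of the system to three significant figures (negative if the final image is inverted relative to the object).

-0.520

First lens: d_i1 = 1/(1/5 - 1/11.5) = 8.846 cm.
m_1 = -(8.846)/11.5 = -0.7692.
This image would form 8.846 cm past lens 1, i.e. 3.346 cm beyond lens 2, so it is a virtual object for lens 2: d_o2 = 5.5 - 8.846 = -3.346 cm.
Second lens: d_i2 = 1/(1/7 - 1/(-3.346)) = 2.264 cm.
m_2 = -(2.264)/(-3.346) = 0.6766.
Total m = m_1 x m_2 = (-0.7692)(0.6766) = -0.5204.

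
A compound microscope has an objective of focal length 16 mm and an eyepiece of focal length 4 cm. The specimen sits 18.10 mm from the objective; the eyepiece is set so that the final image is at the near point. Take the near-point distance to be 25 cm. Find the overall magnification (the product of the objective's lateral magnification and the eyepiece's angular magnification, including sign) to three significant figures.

Convert to cm: f_obj = 16 mm = 1.6 cm; d_o = 18.10 mm = 1.81 cm.
Objective: 1/d_i = 1/f_obj - 1/d_o = 1/1.6 - 1/1.81 = 0.07251 cm^-1, so d_i = 13.790 cm.
m_obj = -d_i/d_o = -13.790/1.81 = -7.619.
Eyepiece angular magnification (image at near point): M_eye = 1 + D/f_e = 1 + 25/4 = 7.250.
Overall M = m_obj x M_eye = (-7.619)(7.250) = -55.24.

-55.2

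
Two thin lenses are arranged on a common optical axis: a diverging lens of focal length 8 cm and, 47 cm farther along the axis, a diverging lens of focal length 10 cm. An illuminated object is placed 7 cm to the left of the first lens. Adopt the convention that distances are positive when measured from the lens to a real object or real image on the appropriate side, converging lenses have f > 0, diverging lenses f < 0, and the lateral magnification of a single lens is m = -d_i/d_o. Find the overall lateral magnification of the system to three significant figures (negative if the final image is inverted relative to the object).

0.0878

Lens 1: 1/d_i1 = 1/f_1 - 1/d_o1 = 1/(-8) - 1/7 = -0.26786 cm^-1, so d_i1 = -3.733 cm.
m_1 = -(-3.733)/7 = 0.5333.
With d_i1 < 0 the first image is virtual and lies on the object side; the object distance for lens 2 is d_o2 = 47 - (-3.733) = 50.733 cm.
Lens 2: 1/d_i2 = 1/f_2 - 1/d_o2 = 1/(-10) - 1/(50.733) = -0.11971 cm^-1, so d_i2 = -8.353 cm.
m_2 = -(-8.353)/(50.733) = 0.1647.
Total m = m_1 x m_2 = (0.5333)(0.1647) = 0.0878.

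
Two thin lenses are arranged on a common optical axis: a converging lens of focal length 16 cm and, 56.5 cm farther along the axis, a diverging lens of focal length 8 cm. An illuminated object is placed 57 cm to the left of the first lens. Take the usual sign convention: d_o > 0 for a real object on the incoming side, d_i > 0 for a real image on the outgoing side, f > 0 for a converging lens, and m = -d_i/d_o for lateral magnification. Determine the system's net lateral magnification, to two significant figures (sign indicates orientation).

Applying the thin-lens equation to the first lens, 1/16 = 1/57 + 1/d_i1, which gives d_i1 = 22.244 cm.
Its lateral magnification is m_1 = -d_i1/d_o1 = -(22.244)/57 = -0.3902.
The intermediate image is 22.244 cm to the right of lens 1, so d_o2 = L - d_i1 = 56.5 - 22.244 = 34.256 cm.
Applying the thin-lens equation again with f_2 = -8 cm and d_o2 = 34.256 cm gives d_i2 = -6.485 cm.
m_2 = -(-6.485)/(34.256) = 0.1893.
Overall magnification: m = m_1 m_2 = -0.0739.

-0.074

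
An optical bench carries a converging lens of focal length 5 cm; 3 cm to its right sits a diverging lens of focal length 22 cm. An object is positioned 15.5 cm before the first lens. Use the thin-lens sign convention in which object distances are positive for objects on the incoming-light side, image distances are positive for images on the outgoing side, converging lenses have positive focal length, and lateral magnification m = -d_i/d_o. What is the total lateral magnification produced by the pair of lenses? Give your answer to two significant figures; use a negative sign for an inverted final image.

Lens 1: 1/d_i1 = 1/f_1 - 1/d_o1 = 1/5 - 1/15.5 = 0.13548 cm^-1, so d_i1 = 7.381 cm.
m_1 = -(7.381)/15.5 = -0.4762.
Since 7.381 cm > 3 cm, the first image lies past the second lens and serves as a virtual object: d_o2 = L - d_i1 = -4.381 cm.
Lens 2: 1/d_i2 = 1/f_2 - 1/d_o2 = 1/(-22) - 1/(-4.381) = 0.18281 cm^-1, so d_i2 = 5.470 cm.
m_2 = -(5.470)/(-4.381) = 1.2486.
The system's lateral magnification is m_1 m_2 = (-0.4762)(1.2486) = -0.5946.

-0.59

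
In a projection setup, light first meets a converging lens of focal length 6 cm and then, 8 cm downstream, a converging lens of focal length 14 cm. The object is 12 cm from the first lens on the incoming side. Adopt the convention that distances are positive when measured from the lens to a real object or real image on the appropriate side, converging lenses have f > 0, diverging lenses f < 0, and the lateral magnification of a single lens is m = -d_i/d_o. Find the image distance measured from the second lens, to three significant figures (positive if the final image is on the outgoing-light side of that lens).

3.11 cm

Lens 1: 1/d_i1 = 1/f_1 - 1/d_o1 = 1/6 - 1/12 = 0.08333 cm^-1, so d_i1 = 12.000 cm.
This image would form 12.000 cm past lens 1, i.e. 4.000 cm beyond lens 2, so it is a virtual object for lens 2: d_o2 = 8 - 12.000 = -4.000 cm.
Lens 2: 1/d_i2 = 1/f_2 - 1/d_o2 = 1/14 - 1/(-4.000) = 0.32143 cm^-1, so d_i2 = 3.111 cm.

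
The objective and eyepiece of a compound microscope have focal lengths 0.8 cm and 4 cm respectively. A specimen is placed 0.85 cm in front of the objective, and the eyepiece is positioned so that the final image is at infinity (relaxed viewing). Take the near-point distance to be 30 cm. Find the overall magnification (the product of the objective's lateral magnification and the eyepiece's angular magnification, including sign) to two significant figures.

Objective: 1/d_i = 1/f_obj - 1/d_o = 1/0.8 - 1/0.85 = 0.07353 cm^-1, so d_i = 13.600 cm.
m_obj = -d_i/d_o = -13.600/0.85 = -16.000.
Eyepiece angular magnification (image at infinity): M_eye = D/f_e = 30/4 = 7.500.
Overall M = m_obj x M_eye = (-16.000)(7.500) = -120.00.

-120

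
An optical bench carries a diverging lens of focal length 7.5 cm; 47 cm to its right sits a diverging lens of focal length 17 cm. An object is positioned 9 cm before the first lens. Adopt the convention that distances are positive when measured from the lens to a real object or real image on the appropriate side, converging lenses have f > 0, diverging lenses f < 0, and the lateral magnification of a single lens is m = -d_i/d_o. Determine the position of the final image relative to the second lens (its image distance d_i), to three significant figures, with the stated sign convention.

Applying the thin-lens equation to the first lens, 1/(-7.5) = 1/9 + 1/d_i1, which gives d_i1 = -4.091 cm.
The intermediate image is virtual, 4.091 cm to the left of lens 1, so d_o2 = L - d_i1 = 47 - (-4.091) = 51.091 cm.
Applying the thin-lens equation again with f_2 = -17 cm and d_o2 = 51.091 cm gives d_i2 = -12.756 cm.

-12.8 cm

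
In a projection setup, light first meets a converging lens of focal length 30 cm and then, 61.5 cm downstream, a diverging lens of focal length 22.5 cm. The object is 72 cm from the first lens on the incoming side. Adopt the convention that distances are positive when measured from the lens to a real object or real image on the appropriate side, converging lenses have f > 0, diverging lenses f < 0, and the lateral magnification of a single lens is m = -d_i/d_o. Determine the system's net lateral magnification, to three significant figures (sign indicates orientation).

-0.493

First lens: d_i1 = 1/(1/30 - 1/72) = 51.429 cm.
m_1 = -(51.429)/72 = -0.7143.
Object distance for lens 2: d_o2 = 61.5 - 51.429 = 10.071 cm.
Second lens: d_i2 = 1/(1/(-22.5) - 1/(10.071)) = -6.957 cm.
m_2 = -(-6.957)/(10.071) = 0.6908.
Overall magnification: m = m_1 m_2 = -0.4934.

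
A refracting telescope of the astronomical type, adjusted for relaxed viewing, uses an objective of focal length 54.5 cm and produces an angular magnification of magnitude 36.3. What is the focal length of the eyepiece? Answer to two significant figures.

|M| = f_obj/f_eye, so f_eye = f_obj/|M| = 54.5/36.3 = 1.501 cm.

1.5 cm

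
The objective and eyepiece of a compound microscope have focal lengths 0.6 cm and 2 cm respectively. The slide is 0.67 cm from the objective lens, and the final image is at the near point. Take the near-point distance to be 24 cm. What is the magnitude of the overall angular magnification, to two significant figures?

Objective: 1/d_i = 1/f_obj - 1/d_o = 1/0.6 - 1/0.67 = 0.17413 cm^-1, so d_i = 5.743 cm.
m_obj = -d_i/d_o = -5.743/0.67 = -8.571.
Eyepiece angular magnification (image at near point): M_eye = 1 + D/f_e = 1 + 24/2 = 13.000.
Overall M = m_obj x M_eye = (-8.571)(13.000) = -111.43.
|M| = 111.43.

110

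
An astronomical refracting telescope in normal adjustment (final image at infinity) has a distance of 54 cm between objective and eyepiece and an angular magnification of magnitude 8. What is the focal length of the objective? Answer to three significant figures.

In normal adjustment the tube length equals f_obj + f_eye and |M| = f_obj/f_eye.
So f_obj = 8 f_eye and 8 f_eye + f_eye = 54 cm, giving f_eye = 54/9 = 6.000 cm and f_obj = 48.000 cm.

48.0 cm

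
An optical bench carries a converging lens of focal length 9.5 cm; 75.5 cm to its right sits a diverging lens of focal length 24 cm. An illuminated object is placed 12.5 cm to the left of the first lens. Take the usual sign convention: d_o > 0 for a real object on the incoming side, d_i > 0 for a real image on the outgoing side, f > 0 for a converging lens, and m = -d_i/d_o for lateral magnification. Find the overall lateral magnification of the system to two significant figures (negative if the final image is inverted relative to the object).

-1.3

Lens 1: 1/d_i1 = 1/f_1 - 1/d_o1 = 1/9.5 - 1/12.5 = 0.02526 cm^-1, so d_i1 = 39.583 cm.
m_1 = -(39.583)/12.5 = -3.1667.
That image sits 35.917 cm in front of the second lens, so d_o2 = 35.917 cm.
Lens 2: 1/d_i2 = 1/f_2 - 1/d_o2 = 1/(-24) - 1/(35.917) = -0.06951 cm^-1, so d_i2 = -14.387 cm.
m_2 = -(-14.387)/(35.917) = 0.4006.
The system's lateral magnification is m_1 m_2 = (-3.1667)(0.4006) = -1.2684.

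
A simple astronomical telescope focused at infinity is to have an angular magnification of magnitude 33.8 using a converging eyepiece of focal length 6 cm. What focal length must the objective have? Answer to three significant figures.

|M| = f_obj/|f_eye|, so f_obj = |M| x |f_eye| = 33.8 x 6 = 202.800 cm.

203 cm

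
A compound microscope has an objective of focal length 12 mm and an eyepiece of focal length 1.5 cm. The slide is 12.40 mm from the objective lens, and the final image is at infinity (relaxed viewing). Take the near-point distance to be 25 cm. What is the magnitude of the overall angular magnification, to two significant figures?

Convert to cm: f_obj = 12 mm = 1.2 cm; d_o = 12.40 mm = 1.24 cm.
Objective: 1/d_i = 1/f_obj - 1/d_o = 1/1.2 - 1/1.24 = 0.02688 cm^-1, so d_i = 37.200 cm.
m_obj = -d_i/d_o = -37.200/1.24 = -30.000.
Eyepiece angular magnification (image at infinity): M_eye = D/f_e = 25/1.5 = 16.667.
Overall M = m_obj x M_eye = (-30.000)(16.667) = -500.00.
|M| = 500.00.

500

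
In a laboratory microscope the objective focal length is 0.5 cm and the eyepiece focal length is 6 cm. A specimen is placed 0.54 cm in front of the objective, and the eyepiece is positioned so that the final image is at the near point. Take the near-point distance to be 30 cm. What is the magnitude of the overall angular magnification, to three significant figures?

75.0

Objective: 1/d_i = 1/f_obj - 1/d_o = 1/0.5 - 1/0.54 = 0.14815 cm^-1, so d_i = 6.750 cm.
m_obj = -d_i/d_o = -6.750/0.54 = -12.500.
Eyepiece angular magnification (image at near point): M_eye = 1 + D/f_e = 1 + 30/6 = 6.000.
Overall M = m_obj x M_eye = (-12.500)(6.000) = -75.00.
|M| = 75.00.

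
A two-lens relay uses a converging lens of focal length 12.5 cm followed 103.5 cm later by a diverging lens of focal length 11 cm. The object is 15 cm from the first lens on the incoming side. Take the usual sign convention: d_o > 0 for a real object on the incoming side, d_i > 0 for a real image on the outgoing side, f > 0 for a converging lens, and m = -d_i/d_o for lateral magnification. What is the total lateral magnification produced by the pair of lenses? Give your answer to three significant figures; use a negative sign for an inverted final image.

First lens: d_i1 = 1/(1/12.5 - 1/15) = 75.000 cm.
m_1 = -(75.000)/15 = -5.0000.
The intermediate image is 75.000 cm to the right of lens 1, so d_o2 = L - d_i1 = 103.5 - 75.000 = 28.500 cm.
Second lens: d_i2 = 1/(1/(-11) - 1/(28.500)) = -7.937 cm.
m_2 = -(-7.937)/(28.500) = 0.2785.
Overall magnification: m = m_1 m_2 = -1.3924.

-1.39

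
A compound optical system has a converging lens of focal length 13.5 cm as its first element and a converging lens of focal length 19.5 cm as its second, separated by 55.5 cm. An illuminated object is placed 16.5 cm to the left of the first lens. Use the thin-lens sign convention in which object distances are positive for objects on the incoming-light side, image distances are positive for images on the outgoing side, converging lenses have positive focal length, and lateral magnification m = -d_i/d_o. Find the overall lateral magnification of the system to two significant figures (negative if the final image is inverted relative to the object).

First lens: d_i1 = 1/(1/13.5 - 1/16.5) = 74.250 cm.
m_1 = -(74.250)/16.5 = -4.5000.
Since 74.250 cm > 55.5 cm, the first image lies past the second lens and serves as a virtual object: d_o2 = L - d_i1 = -18.750 cm.
Second lens: d_i2 = 1/(1/19.5 - 1/(-18.750)) = 9.559 cm.
m_2 = -(9.559)/(-18.750) = 0.5098.
Total m = m_1 x m_2 = (-4.5000)(0.5098) = -2.2941.

-2.3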